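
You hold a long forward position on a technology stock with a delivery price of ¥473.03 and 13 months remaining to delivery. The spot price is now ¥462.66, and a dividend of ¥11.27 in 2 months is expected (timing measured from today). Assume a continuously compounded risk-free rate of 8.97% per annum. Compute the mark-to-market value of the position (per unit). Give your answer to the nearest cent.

¥22.33

PV(remaining dividends) I = 11.27·e^(−0.0897·2/12) = 11.1028
Current forward F = (S − I)·e^(rT) = (462.66 − 11.1028)·e^(0.0897·13/12) = 451.5572 × 1.102053 = 497.6400
Value (long) = (F − K)·e^(−rT) = (497.6400 − 473.03) × 0.907397 = 22.3310
Value = ¥22.33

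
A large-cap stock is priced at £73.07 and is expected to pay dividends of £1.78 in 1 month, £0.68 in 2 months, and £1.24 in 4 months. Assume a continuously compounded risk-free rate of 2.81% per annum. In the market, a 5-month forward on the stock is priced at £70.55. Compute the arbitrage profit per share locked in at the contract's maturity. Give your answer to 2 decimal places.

PV(dividends) I = 1.78·e^(−0.0281·1/12) + 0.68·e^(−0.0281·2/12) + 1.24·e^(−0.0281·4/12) = 3.6811
Fair forward F* = (S − I)·e^(rT) = (73.07 − 3.6811)·e^0.011708 = 69.3889 × 1.011777 = 70.2061
Market £70.55 > fair 70.2061: forward overpriced → cash-and-carry (borrow at r, buy the stock and collect the dividends, short the forward).
Profit at T = |F_mkt − F*| = |70.55 − 70.2061| = £0.34 per share

£0.34 per share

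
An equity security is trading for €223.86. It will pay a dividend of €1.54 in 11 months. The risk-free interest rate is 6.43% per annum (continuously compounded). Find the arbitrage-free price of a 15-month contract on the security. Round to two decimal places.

PV(dividends) I = 1.54·e^(−0.0643·11/12)
I = 1.4519
F = (S − I)·e^(rT) = (223.86 − 1.4519) · e^(0.0643·15/12)
= 222.4081 · e^0.080375 = 222.4081 × 1.083693 = €241.02

€241.02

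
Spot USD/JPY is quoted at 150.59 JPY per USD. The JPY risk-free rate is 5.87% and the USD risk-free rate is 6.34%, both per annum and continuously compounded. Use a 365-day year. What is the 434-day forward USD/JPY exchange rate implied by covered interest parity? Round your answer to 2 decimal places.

149.75

F = S·e^((r_JPY − r_USD)T) = 150.59 · e^((0.0587 − 0.0634) × 434/365)
= 150.59 · e^-0.005588 = 150.59 × 0.994428
F = 149.75 JPY per USD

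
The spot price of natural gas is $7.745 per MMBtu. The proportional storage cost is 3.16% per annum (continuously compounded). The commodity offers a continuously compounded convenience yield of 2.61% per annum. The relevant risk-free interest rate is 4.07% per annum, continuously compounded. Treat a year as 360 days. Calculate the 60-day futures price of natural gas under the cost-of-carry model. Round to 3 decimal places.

Net carry = r + u − y = 0.0407 + 0.0316 − 0.0261 = 0.0462
F = S·e^((r+u−y)T) = 7.745 · e^(0.0462 × 60/360) = 7.745 · e^0.007700
= 7.745 × 1.007730 = $7.805 per MMBtu

$7.805 per MMBtu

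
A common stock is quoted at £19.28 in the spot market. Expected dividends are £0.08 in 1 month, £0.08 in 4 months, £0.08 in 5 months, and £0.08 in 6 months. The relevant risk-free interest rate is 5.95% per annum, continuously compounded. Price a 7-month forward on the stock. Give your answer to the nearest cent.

£19.64

PV(dividends) I = 0.08·e^(−0.0595·1/12) + 0.08·e^(−0.0595·4/12) + 0.08·e^(−0.0595·5/12) + 0.08·e^(−0.0595·6/12)
I = 0.0796 + 0.0784 + 0.0780 + 0.0777 = 0.3137
F = (S − I)·e^(rT) = (19.28 − 0.3137) · e^(0.0595·7/12)
= 18.9663 · e^0.034708 = 18.9663 × 1.035317 = £19.64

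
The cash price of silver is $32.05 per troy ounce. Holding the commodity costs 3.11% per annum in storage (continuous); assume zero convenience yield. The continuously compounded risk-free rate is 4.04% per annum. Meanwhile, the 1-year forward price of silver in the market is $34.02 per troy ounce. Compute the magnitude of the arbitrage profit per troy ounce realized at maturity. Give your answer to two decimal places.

$0.41 per troy ounce

Fair forward: F* = S·e^(carry·T), with carry = (r + u) = 0.0404 + 0.0311 = 0.0715
F* = 32.05 · e^(0.0715 × 1) = 32.05 · e^0.071500 = 32.05 × 1.074118 = $34.4255
Market $34.02 < fair $34.4255: forward underpriced → reverse cash-and-carry (short spot, go long the forward).
At maturity, profit = |F_mkt − F*| = |34.02 − 34.4255| = $0.41 per troy ounce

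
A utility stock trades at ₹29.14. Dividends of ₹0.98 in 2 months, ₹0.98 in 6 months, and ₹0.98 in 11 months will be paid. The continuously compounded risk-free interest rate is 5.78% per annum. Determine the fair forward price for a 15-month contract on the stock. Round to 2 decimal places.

PV(dividends) I = 0.98·e^(−0.0578·2/12) + 0.98·e^(−0.0578·6/12) + 0.98·e^(−0.0578·11/12)
I = 0.9706 + 0.9521 + 0.9294 = 2.8521
F = (S − I)·e^(rT) = (29.14 − 2.8521) · e^(0.0578·15/12)
= 26.2879 · e^0.072250 = 26.2879 × 1.074924 = ₹28.26

₹28.26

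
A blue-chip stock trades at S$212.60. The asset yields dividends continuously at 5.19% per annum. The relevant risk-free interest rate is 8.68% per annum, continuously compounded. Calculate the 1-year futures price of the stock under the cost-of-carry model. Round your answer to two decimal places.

F = S·e^((r − q)T) = 212.60 · e^((0.0868 − 0.0519) × 1)
= 212.60 · e^0.034900 = 212.60 × 1.035516
F = S$220.15

S$220.15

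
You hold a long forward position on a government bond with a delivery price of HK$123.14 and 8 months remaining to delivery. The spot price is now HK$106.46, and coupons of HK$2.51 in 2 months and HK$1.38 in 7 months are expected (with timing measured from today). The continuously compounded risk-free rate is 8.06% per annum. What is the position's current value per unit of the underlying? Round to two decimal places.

-HK$14.03

PV(remaining coupons) I = 2.51·e^(−0.0806·2/12) + 1.38·e^(−0.0806·7/12) = 3.7931
Current forward F = (S − I)·e^(rT) = (106.46 − 3.7931)·e^(0.0806·8/12) = 102.6669 × 1.055203 = 108.3344
Value (long) = (F − K)·e^(−rT) = (108.3344 − 123.14) × 0.947685 = -14.0310
Value = -HK$14.03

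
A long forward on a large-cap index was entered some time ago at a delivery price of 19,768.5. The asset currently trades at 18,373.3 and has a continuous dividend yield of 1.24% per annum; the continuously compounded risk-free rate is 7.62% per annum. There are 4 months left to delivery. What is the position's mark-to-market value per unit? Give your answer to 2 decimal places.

-975.19

Current fair forward for the remaining 4 months: F = S·e^((r − q)·T), (r − q) = 0.0762 − 0.0124 = 0.0638
F = 18373.3 · e^(0.0638 × 4/12) = 18373.3 × 1.02149441 = 18768.2232
Value of long forward = (F − K)·e^(−rT) = (18768.2232 − 19768.5) · e^(−0.0762·4/12)
= -1000.2768 × 0.97491987 = -975.19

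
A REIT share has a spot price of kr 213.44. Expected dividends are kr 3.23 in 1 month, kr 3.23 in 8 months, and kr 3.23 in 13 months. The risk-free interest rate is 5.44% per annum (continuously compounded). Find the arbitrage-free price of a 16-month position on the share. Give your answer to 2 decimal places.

kr 219.42

PV(dividends) I = 3.23·e^(−0.0544·1/12) + 3.23·e^(−0.0544·8/12) + 3.23·e^(−0.0544·13/12)
I = 3.2154 + 3.1150 + 3.0451 = 9.3755
F = (S − I)·e^(rT) = (213.44 − 9.3755) · e^(0.0544·16/12)
= 204.0645 · e^0.072533 = 204.0645 × 1.075228 = kr 219.42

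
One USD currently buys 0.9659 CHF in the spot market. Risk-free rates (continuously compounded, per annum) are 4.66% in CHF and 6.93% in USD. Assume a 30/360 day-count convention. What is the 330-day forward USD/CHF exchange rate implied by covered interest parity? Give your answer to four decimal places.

F = S·e^((r_CHF − r_USD)T) = 0.9659 · e^((0.0466 − 0.0693) × 330/360)
= 0.9659 · e^-0.020808 = 0.9659 × 0.979407
F = 0.9460 CHF per USD

0.9460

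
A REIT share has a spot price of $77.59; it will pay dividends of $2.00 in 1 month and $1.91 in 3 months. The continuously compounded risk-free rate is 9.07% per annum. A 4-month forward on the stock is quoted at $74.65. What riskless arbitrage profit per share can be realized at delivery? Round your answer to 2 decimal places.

PV(dividends) I = 2.00·e^(−0.0907·1/12) + 1.91·e^(−0.0907·3/12) = 3.8521
Fair forward F* = (S − I)·e^(rT) = (77.59 − 3.8521)·e^0.030233 = 73.7379 × 1.030695 = 76.0013
Market $74.65 < fair 76.0013: forward underpriced → reverse cash-and-carry (short the stock, invest proceeds at r, pay the dividends, go long the forward).
Profit at T = |F_mkt − F*| = |74.65 − 76.0013| = $1.35 per share

$1.35 per share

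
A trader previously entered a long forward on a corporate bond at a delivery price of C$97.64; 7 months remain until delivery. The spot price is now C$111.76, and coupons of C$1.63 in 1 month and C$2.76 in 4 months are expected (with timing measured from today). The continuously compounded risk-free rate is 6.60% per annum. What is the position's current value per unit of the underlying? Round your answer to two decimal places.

PV(remaining coupons) I = 1.63·e^(−0.0660·1/12) + 2.76·e^(−0.0660·4/12) = 4.3210
Current forward F = (S − I)·e^(rT) = (111.76 − 4.3210)·e^(0.0660·7/12) = 107.4390 × 1.039251 = 111.6561
Value (long) = (F − K)·e^(−rT) = (111.6561 − 97.64) × 0.962232 = 13.4867
Value = C$13.49

C$13.49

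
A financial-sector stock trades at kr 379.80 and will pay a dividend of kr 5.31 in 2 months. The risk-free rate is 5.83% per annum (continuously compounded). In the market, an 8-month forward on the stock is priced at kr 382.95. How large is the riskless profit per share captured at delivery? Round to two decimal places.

PV(dividends) I = 5.31·e^(−0.0583·2/12) = 5.2587
Fair forward F* = (S − I)·e^(rT) = (379.80 − 5.2587)·e^0.038867 = 374.5413 × 1.039632 = 389.3851
Market kr 382.95 < fair 389.3851: forward underpriced → reverse cash-and-carry (short the stock, invest proceeds at r, pay the dividends, go long the forward).
Profit at T = |F_mkt − F*| = |382.95 − 389.3851| = kr 6.44 per share

kr 6.44 per share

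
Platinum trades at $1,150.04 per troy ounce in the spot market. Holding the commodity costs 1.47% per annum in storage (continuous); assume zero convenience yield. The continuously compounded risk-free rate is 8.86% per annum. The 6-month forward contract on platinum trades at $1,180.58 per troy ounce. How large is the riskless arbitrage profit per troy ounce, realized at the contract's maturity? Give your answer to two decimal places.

$30.42 per troy ounce

Fair forward: F* = S·e^(carry·T), with carry = (r + u) = 0.0886 + 0.0147 = 0.1033
F* = 1150.04 · e^(0.1033 × 6/12) = 1150.04 · e^0.05165000 = 1150.04 × 1.05300713 = $1211.0003
Market $1180.58 < fair $1211.0003: forward underpriced → reverse cash-and-carry (short spot, go long the forward).
At maturity, profit = |F_mkt − F*| = |1180.58 − 1211.0003| = $30.42 per troy ounce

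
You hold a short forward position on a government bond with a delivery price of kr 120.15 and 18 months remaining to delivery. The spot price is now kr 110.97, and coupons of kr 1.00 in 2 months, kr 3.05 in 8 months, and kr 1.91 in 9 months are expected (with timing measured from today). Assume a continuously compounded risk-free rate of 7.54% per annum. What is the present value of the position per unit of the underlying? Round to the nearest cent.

kr 2.02

PV(remaining coupons) I = 1.00·e^(−0.0754·2/12) + 3.05·e^(−0.0754·8/12) + 1.91·e^(−0.0754·9/12) = 5.6930
Current forward F = (S − I)·e^(rT) = (110.97 − 5.6930)·e^(0.0754·18/12) = 105.2770 × 1.119744 = 117.8833
Value (long) = (F − K)·e^(−rT) = (117.8833 − 120.15) × 0.893061 = -2.0243
Short position value = −(long value) = kr 2.02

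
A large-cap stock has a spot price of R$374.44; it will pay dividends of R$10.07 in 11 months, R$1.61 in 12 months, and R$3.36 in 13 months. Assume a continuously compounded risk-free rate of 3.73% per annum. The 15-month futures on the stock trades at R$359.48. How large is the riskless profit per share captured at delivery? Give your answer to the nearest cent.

PV(dividends) I = 10.07·e^(−0.0373·11/12) + 1.61·e^(−0.0373·12/12) + 3.36·e^(−0.0373·13/12) = 14.5095
Fair futures F* = (S − I)·e^(rT) = (374.44 − 14.5095)·e^0.046625 = 359.9305 × 1.047729 = 377.1096
Market R$359.48 < fair 377.1096: forward underpriced → reverse cash-and-carry (short the stock, invest proceeds at r, pay the dividends, go long the forward).
Profit at T = |F_mkt − F*| = |359.48 − 377.1096| = R$17.63 per share

R$17.63 per share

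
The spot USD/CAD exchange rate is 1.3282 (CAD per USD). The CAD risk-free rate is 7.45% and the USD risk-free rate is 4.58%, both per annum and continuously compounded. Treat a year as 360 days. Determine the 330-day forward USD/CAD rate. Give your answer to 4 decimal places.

F = S·e^((r_CAD − r_USD)T) = 1.3282 · e^((0.0745 − 0.0458) × 330/360)
= 1.3282 · e^0.026308 = 1.3282 × 1.026657
F = 1.3636 CAD per USD

1.3636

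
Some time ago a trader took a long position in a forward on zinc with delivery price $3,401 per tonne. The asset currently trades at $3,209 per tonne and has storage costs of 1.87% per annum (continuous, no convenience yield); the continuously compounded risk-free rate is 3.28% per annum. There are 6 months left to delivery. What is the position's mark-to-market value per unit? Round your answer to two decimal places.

Current fair forward for the remaining 6 months: F = S·e^((r + u)·T), (r + u) = 0.0328 + 0.0187 = 0.0515
F = 3209 · e^(0.0515 × 6/12) = 3209 × 1.02608440 = 3292.7048
Value of long forward = (F − K)·e^(−rT) = (3292.7048 − 3401) · e^(−0.0328·6/12)
= -108.2952 × 0.98373375 = -106.53

-$106.53 per tonne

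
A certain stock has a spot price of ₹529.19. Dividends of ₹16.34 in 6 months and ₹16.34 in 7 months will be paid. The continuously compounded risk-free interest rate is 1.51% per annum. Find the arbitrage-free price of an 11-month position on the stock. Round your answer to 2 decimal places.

₹503.70

PV(dividends) I = 16.34·e^(−0.0151·6/12) + 16.34·e^(−0.0151·7/12)
I = 16.2171 + 16.1967 = 32.4138
F = (S − I)·e^(rT) = (529.19 − 32.4138) · e^(0.0151·11/12)
= 496.7762 · e^0.013842 = 496.7762 × 1.013938 = ₹503.70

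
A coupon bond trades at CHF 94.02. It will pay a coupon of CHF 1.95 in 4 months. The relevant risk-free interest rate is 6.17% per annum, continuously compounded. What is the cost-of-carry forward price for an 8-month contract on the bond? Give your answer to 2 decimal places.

PV(coupons) I = 1.95·e^(−0.0617·4/12)
I = 1.9103
F = (S − I)·e^(rT) = (94.02 − 1.9103) · e^(0.0617·8/12)
= 92.1097 · e^0.041133 = 92.1097 × 1.041991 = CHF 95.98

CHF 95.98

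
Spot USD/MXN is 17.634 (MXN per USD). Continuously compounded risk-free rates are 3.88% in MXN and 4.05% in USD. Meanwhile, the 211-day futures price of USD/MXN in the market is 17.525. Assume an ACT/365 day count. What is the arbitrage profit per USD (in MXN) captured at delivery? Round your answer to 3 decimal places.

Fair futures: F* = S·e^(carry·T), with carry = (r_MXN − r_USD) = 0.0388 − 0.0405 = -0.0017
F* = 17.634 · e^(-0.0017 × 211/365) = 17.634 · e^-0.000983 = 17.634 × 0.999017 = 17.6167
Market 17.525 < fair 17.6167: forward underpriced → reverse cash-and-carry (short spot, go long the forward).
At maturity, profit = |F_mkt − F*| = |17.525 − 17.6167| = 0.092 per USD (in MXN)

0.092 per USD (in MXN)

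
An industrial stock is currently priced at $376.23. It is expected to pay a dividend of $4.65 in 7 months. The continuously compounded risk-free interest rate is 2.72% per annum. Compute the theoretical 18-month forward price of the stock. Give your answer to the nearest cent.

PV(dividends) I = 4.65·e^(−0.0272·7/12)
I = 4.5768
F = (S − I)·e^(rT) = (376.23 − 4.5768) · e^(0.0272·18/12)
= 371.6532 · e^0.040800 = 371.6532 × 1.041644 = $387.13

$387.13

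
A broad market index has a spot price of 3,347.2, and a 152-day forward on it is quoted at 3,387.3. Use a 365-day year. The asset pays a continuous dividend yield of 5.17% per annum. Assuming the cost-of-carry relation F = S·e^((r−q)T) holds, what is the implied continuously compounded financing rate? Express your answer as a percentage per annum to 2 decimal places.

8.03%

From F = S·e^((r−q)T): (r − q) = ln(F/S)/T
ln(3387.3/3347.2) = ln(1.011980) = 0.011909
(r − q) = 0.011909 / (152/365) = 0.028597
r = ln(F/S)/T + q = 0.028597 + 0.0517 = 0.080297
r = 8.03%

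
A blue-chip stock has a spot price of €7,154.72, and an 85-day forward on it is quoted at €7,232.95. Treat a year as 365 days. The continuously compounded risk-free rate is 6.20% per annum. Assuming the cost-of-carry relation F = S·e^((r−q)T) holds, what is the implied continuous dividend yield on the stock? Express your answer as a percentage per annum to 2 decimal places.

1.53%

From F = S·e^((r−q)T): (r − q) = ln(F/S)/T
ln(7232.95/7154.72) = ln(1.010934) = 0.010875
(r − q) = 0.010875 / (85/365) = 0.046699
q = r − ln(F/S)/T = 0.0620 − 0.046699 = 0.015301
q = 1.53%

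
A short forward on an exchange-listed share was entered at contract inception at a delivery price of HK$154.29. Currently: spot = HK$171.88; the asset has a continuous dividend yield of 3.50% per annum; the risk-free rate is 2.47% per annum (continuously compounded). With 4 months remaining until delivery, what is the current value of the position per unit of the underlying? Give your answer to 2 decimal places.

Current fair forward for the remaining 4 months: F = S·e^((r − q)·T), (r − q) = 0.0247 − 0.0350 = -0.0103
F = 171.88 · e^(-0.0103 × 4/12) = 171.88 × 0.996573 = 171.2910
Value of long forward = (F − K)·e^(−rT) = (171.2910 − 154.29) · e^(−0.0247·4/12)
= 17.0010 × 0.991800 = 16.86
Short position value = −(long value) = -HK$16.86

-HK$16.86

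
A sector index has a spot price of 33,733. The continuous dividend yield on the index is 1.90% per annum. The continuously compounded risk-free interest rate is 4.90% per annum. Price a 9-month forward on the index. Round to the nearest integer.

F = S·e^((r − q)T) = 33733 · e^((0.0490 − 0.0190) × 9/12)
= 33733 · e^0.022500 = 33733 × 1.022755
F = 34,501

34,501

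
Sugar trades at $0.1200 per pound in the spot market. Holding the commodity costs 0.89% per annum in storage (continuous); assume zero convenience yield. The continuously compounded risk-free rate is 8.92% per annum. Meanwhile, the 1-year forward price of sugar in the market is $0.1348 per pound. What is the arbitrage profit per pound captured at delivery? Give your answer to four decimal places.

Fair forward: F* = S·e^(carry·T), with carry = (r + u) = 0.0892 + 0.0089 = 0.0981
F* = 0.1200 · e^(0.0981 × 1) = 0.1200 · e^0.098100 = 0.1200 × 1.103073 = $0.1324
Market $0.1348 > fair $0.1324: forward overpriced → cash-and-carry (buy spot, short the forward).
At maturity, profit = |F_mkt − F*| = |0.1348 − 0.1324| = $0.0024 per pound

$0.0024 per pound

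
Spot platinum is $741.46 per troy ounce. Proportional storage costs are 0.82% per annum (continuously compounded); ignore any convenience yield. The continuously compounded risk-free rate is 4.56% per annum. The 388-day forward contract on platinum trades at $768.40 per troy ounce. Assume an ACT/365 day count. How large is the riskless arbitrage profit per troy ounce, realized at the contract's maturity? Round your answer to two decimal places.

Fair forward: F* = S·e^(carry·T), with carry = (r + u) = 0.0456 + 0.0082 = 0.0538
F* = 741.46 · e^(0.0538 × 388/365) = 741.46 · e^0.057190 = 741.46 × 1.058857 = $785.1001
Market $768.40 < fair $785.1001: forward underpriced → reverse cash-and-carry (short spot, go long the forward).
At maturity, profit = |F_mkt − F*| = |768.40 − 785.1001| = $16.70 per troy ounce

$16.70 per troy ounce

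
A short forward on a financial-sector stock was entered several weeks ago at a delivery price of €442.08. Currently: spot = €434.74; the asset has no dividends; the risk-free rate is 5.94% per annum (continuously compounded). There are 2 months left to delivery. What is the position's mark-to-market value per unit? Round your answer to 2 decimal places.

€2.99

Current fair forward for the remaining 2 months: F = S·e^(r·T), r = 0.0594
F = 434.74 · e^(0.0594 × 2/12) = 434.74 × 1.009949 = 439.0652
Value of long forward = (F − K)·e^(−rT) = (439.0652 − 442.08) · e^(−0.0594·2/12)
= -3.0148 × 0.990149 = -2.99
Short position value = −(long value) = €2.99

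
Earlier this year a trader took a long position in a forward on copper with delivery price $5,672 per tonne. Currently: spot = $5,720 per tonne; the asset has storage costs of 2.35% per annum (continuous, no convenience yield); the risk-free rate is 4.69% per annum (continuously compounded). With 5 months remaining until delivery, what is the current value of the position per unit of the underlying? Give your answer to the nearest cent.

Current fair forward for the remaining 5 months: F = S·e^((r + u)·T), (r + u) = 0.0469 + 0.0235 = 0.0704
F = 5720 · e^(0.0704 × 5/12) = 5720 × 1.02976779 = 5890.2718
Value of long forward = (F − K)·e^(−rT) = (5890.2718 − 5672) · e^(−0.0469·5/12)
= 218.2718 × 0.98064803 = 214.05

$214.05 per tonne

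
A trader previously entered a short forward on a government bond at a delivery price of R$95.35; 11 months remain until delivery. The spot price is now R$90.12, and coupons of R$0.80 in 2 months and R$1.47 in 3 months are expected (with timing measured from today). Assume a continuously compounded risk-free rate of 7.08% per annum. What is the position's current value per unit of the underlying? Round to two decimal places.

PV(remaining coupons) I = 0.80·e^(−0.0708·2/12) + 1.47·e^(−0.0708·3/12) = 2.2348
Current forward F = (S − I)·e^(rT) = (90.12 − 2.2348)·e^(0.0708·11/12) = 87.8852 × 1.067052 = 93.7781
Value (long) = (F − K)·e^(−rT) = (93.7781 − 95.35) × 0.937161 = -1.4731
Short position value = −(long value) = R$1.47

R$1.47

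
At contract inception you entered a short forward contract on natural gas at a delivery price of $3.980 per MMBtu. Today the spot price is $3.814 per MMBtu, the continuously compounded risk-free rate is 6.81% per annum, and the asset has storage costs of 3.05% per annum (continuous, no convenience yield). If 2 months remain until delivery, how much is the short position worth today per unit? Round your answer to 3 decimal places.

$0.102 per MMBtu

Current fair forward for the remaining 2 months: F = S·e^((r + u)·T), (r + u) = 0.0681 + 0.0305 = 0.0986
F = 3.814 · e^(0.0986 × 2/12) = 3.814 × 1.016569 = 3.8772
Value of long forward = (F − K)·e^(−rT) = (3.8772 − 3.980) · e^(−0.0681·2/12)
= -0.1028 × 0.988714 = -0.102
Short position value = −(long value) = $0.102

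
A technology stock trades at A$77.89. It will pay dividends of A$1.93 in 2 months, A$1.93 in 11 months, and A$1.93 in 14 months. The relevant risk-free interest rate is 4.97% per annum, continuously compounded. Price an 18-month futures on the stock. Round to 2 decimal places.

PV(dividends) I = 1.93·e^(−0.0497·2/12) + 1.93·e^(−0.0497·11/12) + 1.93·e^(−0.0497·14/12)
I = 1.9141 + 1.8440 + 1.8213 = 5.5794
F = (S − I)·e^(rT) = (77.89 − 5.5794) · e^(0.0497·18/12)
= 72.3106 · e^0.074550 = 72.3106 × 1.077399 = A$77.91

A$77.91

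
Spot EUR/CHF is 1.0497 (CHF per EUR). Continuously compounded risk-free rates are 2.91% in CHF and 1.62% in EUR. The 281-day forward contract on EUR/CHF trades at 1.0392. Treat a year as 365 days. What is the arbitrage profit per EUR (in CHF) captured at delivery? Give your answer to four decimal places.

0.0210 per EUR (in CHF)

Fair forward: F* = S·e^(carry·T), with carry = (r_CHF − r_EUR) = 0.0291 − 0.0162 = 0.0129
F* = 1.0497 · e^(0.0129 × 281/365) = 1.0497 · e^0.009931 = 1.0497 × 1.009980 = 1.0602
Market 1.0392 < fair 1.0602: forward underpriced → reverse cash-and-carry (short spot, go long the forward).
At maturity, profit = |F_mkt − F*| = |1.0392 − 1.0602| = 0.0210 per EUR (in CHF)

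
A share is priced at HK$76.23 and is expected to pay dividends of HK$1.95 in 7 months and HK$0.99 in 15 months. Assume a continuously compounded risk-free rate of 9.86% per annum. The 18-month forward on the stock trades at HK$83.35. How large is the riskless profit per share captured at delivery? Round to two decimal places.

PV(dividends) I = 1.95·e^(−0.0986·7/12) + 0.99·e^(−0.0986·15/12) = 2.7162
Fair forward F* = (S − I)·e^(rT) = (76.23 − 2.7162)·e^0.147900 = 73.5138 × 1.159397 = 85.2317
Market HK$83.35 < fair 85.2317: forward underpriced → reverse cash-and-carry (short the stock, invest proceeds at r, pay the dividends, go long the forward).
Profit at T = |F_mkt − F*| = |83.35 − 85.2317| = HK$1.88 per share

HK$1.88 per share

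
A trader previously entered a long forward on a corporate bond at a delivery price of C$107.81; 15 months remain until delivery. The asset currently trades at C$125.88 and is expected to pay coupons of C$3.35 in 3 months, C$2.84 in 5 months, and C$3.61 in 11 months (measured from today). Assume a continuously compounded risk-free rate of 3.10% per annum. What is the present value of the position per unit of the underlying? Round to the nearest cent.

C$12.53

PV(remaining coupons) I = 3.35·e^(−0.0310·3/12) + 2.84·e^(−0.0310·5/12) + 3.61·e^(−0.0310·11/12) = 9.6366
Current forward F = (S − I)·e^(rT) = (125.88 − 9.6366)·e^(0.0310·15/12) = 116.2434 × 1.039511 = 120.8363
Value (long) = (F − K)·e^(−rT) = (120.8363 − 107.81) × 0.961991 = 12.5312
Value = C$12.53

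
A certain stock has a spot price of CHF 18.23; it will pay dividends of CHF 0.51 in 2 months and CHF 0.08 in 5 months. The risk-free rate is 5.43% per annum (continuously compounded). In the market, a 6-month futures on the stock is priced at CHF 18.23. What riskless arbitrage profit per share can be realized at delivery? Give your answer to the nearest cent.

PV(dividends) I = 0.51·e^(−0.0543·2/12) + 0.08·e^(−0.0543·5/12) = 0.5836
Fair futures F* = (S − I)·e^(rT) = (18.23 − 0.5836)·e^0.027150 = 17.6464 × 1.027522 = 18.1321
Market CHF 18.23 > fair 18.1321: forward overpriced → cash-and-carry (borrow at r, buy the stock and collect the dividends, short the forward).
Profit at T = |F_mkt − F*| = |18.23 − 18.1321| = CHF 0.10 per share

CHF 0.10 per share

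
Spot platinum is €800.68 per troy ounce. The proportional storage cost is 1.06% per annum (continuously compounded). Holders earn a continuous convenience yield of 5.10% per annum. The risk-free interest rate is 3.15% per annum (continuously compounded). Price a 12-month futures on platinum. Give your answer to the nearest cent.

Net carry = r + u − y = 0.0315 + 0.0106 − 0.0510 = -0.0089
F = S·e^((r+u−y)T) = 800.68 · e^(-0.0089 × 12/12) = 800.68 · e^-0.008900
= 800.68 × 0.991139 = €793.59 per troy ounce

€793.59 per troy ounce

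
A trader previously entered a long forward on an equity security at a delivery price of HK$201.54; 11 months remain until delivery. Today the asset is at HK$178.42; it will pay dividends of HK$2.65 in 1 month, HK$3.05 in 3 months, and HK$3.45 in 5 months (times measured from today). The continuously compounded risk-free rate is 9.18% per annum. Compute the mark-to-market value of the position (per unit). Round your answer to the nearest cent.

-HK$15.79

PV(remaining dividends) I = 2.65·e^(−0.0918·1/12) + 3.05·e^(−0.0918·3/12) + 3.45·e^(−0.0918·5/12) = 8.9311
Current forward F = (S − I)·e^(rT) = (178.42 − 8.9311)·e^(0.0918·11/12) = 169.4889 × 1.087792 = 184.3687
Value (long) = (F − K)·e^(−rT) = (184.3687 − 201.54) × 0.919293 = -15.7855
Value = -HK$15.79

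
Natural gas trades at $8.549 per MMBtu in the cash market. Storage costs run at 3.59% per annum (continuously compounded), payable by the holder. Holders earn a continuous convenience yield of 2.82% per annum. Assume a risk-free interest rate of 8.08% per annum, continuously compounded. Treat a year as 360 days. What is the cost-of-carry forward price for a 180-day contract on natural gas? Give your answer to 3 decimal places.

$8.936 per MMBtu

Net carry = r + u − y = 0.0808 + 0.0359 − 0.0282 = 0.0885
F = S·e^((r+u−y)T) = 8.549 · e^(0.0885 × 180/360) = 8.549 · e^0.044250
= 8.549 × 1.045244 = $8.936 per MMBtu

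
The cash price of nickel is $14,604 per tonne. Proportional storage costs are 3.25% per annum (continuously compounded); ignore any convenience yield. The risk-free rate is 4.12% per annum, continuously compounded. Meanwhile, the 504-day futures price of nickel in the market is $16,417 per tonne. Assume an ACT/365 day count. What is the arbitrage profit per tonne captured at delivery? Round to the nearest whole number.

$249 per tonne

Fair futures: F* = S·e^(carry·T), with carry = (r + u) = 0.0412 + 0.0325 = 0.0737
F* = 14604 · e^(0.0737 × 504/365) = 14604 · e^0.101767 = 14604 × 1.107125 = $16168.4535
Market $16417 > fair $16168.4535: forward overpriced → cash-and-carry (buy spot, short the forward).
At maturity, profit = |F_mkt − F*| = |16417 − 16168.4535| = $249 per tonne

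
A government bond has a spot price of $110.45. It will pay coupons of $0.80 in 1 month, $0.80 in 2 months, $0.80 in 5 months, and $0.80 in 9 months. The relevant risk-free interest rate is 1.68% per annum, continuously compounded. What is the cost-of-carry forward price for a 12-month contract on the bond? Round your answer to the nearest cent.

PV(coupons) I = 0.80·e^(−0.0168·1/12) + 0.80·e^(−0.0168·2/12) + 0.80·e^(−0.0168·5/12) + 0.80·e^(−0.0168·9/12)
I = 0.7989 + 0.7978 + 0.7944 + 0.7900 = 3.1811
F = (S − I)·e^(rT) = (110.45 − 3.1811) · e^(0.0168·12/12)
= 107.2689 · e^0.016800 = 107.2689 × 1.016942 = $109.09

$109.09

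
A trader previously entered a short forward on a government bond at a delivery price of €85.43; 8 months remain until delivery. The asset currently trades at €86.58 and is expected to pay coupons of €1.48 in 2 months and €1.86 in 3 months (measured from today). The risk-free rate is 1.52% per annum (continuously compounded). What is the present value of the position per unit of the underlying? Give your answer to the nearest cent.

€1.32

PV(remaining coupons) I = 1.48·e^(−0.0152·2/12) + 1.86·e^(−0.0152·3/12) = 3.3292
Current forward F = (S − I)·e^(rT) = (86.58 − 3.3292)·e^(0.0152·8/12) = 83.2508 × 1.010185 = 84.0987
Value (long) = (F − K)·e^(−rT) = (84.0987 − 85.43) × 0.989918 = -1.3179
Short position value = −(long value) = €1.32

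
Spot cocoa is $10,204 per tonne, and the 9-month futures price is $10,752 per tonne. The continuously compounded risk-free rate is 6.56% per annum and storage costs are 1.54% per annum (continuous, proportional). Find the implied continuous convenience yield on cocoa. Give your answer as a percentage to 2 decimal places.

F = S·e^((r+u−y)T) ⇒ (r+u−y) = ln(F/S)/T
ln(10752/10204) = 0.052312; /T ⇒ 0.069749
y = r + u − ln(F/S)/T = 0.0656 + 0.0154 − 0.069749 = 0.011251
y = 1.13%

1.13%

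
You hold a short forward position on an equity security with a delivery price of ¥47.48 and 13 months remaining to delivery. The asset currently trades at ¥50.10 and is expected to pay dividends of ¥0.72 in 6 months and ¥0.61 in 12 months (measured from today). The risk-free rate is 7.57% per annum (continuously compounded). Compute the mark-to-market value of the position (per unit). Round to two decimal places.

PV(remaining dividends) I = 0.72·e^(−0.0757·6/12) + 0.61·e^(−0.0757·12/12) = 1.2588
Current forward F = (S − I)·e^(rT) = (50.10 − 1.2588)·e^(0.0757·13/12) = 48.8412 × 1.085465 = 53.0154
Value (long) = (F − K)·e^(−rT) = (53.0154 − 47.48) × 0.921264 = 5.0996
Short position value = −(long value) = -¥5.10

-¥5.10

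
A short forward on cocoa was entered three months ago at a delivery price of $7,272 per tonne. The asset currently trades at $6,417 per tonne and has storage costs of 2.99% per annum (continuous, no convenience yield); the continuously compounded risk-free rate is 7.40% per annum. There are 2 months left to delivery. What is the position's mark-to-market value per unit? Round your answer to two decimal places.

Current fair forward for the remaining 2 months: F = S·e^((r + u)·T), (r + u) = 0.0740 + 0.0299 = 0.1039
F = 6417 · e^(0.1039 × 2/12) = 6417 × 1.01746747 = 6529.0888
Value of long forward = (F − K)·e^(−rT) = (6529.0888 − 7272) · e^(−0.0740·2/12)
= -742.9112 × 0.98774241 = -733.80
Short position value = −(long value) = $733.80

$733.80 per tonne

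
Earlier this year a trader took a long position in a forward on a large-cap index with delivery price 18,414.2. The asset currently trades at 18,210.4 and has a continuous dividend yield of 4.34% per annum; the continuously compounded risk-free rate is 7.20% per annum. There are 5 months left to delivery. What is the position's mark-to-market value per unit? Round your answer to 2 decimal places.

14.08

Current fair forward for the remaining 5 months: F = S·e^((r − q)·T), (r − q) = 0.0720 − 0.0434 = 0.0286
F = 18210.4 · e^(0.0286 × 5/12) = 18210.4 × 1.01198795 = 18428.7054
Value of long forward = (F − K)·e^(−rT) = (18428.7054 − 18414.2) · e^(−0.0720·5/12)
= 14.5054 × 0.97044553 = 14.08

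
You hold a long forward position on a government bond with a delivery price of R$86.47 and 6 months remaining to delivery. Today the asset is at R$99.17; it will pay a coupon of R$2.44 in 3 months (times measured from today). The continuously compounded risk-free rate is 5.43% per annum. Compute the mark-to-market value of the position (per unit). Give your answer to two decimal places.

PV(remaining coupons) I = 2.44·e^(−0.0543·3/12) = 2.4071
Current forward F = (S − I)·e^(rT) = (99.17 − 2.4071)·e^(0.0543·6/12) = 96.7629 × 1.027522 = 99.4260
Value (long) = (F − K)·e^(−rT) = (99.4260 − 86.47) × 0.973215 = 12.6090
Value = R$12.61

R$12.61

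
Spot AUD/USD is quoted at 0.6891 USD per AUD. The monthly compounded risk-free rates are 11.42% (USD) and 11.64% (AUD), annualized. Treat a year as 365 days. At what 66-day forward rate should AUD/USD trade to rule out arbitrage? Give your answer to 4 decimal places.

By covered interest parity, F = S · (1+r_USD/12)^(12T) / (1+r_AUD/12)^(12T)
= 0.6891 × 1.020765 / 1.021167 = 0.6891 × 0.999606
F = 0.6888 USD per AUD

0.6888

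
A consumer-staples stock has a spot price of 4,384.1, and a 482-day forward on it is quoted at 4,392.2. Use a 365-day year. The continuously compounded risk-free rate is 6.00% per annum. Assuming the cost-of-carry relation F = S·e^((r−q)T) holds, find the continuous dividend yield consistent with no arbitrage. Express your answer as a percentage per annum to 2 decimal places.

5.86%

From F = S·e^((r−q)T): (r − q) = ln(F/S)/T
ln(4392.2/4384.1) = ln(1.001848) = 0.001846
(r − q) = 0.001846 / (482/365) = 0.001398
q = r − ln(F/S)/T = 0.0600 − 0.001398 = 0.058602
q = 5.86%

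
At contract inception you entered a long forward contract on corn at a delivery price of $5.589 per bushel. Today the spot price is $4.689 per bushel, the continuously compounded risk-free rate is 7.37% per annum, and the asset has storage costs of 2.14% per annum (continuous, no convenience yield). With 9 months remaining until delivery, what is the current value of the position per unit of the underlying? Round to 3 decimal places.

-$0.524 per bushel

Current fair forward for the remaining 9 months: F = S·e^((r + u)·T), (r + u) = 0.0737 + 0.0214 = 0.0951
F = 4.689 · e^(0.0951 × 9/12) = 4.689 × 1.073930 = 5.0357
Value of long forward = (F − K)·e^(−rT) = (5.0357 − 5.589) · e^(−0.0737·9/12)
= -0.5533 × 0.946225 = -0.524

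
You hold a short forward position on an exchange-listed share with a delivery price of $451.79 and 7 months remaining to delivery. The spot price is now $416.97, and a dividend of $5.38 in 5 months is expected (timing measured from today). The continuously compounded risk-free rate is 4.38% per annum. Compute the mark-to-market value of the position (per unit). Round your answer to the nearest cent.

PV(remaining dividends) I = 5.38·e^(−0.0438·5/12) = 5.2827
Current forward F = (S − I)·e^(rT) = (416.97 − 5.2827)·e^(0.0438·7/12) = 411.6873 × 1.025879 = 422.3414
Value (long) = (F − K)·e^(−rT) = (422.3414 − 451.79) × 0.974774 = -28.7057
Short position value = −(long value) = $28.71

$28.71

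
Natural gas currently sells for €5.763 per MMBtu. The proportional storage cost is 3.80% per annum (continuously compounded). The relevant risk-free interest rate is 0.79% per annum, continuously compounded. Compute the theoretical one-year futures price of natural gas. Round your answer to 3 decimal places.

€6.034 per MMBtu

Net carry = r + u − y = 0.0079 + 0.0380 − 0.0000 = 0.0459
F = S·e^((r+u−y)T) = 5.763 · e^(0.0459 × 12/12) = 5.763 · e^0.045900
= 5.763 × 1.046970 = €6.034 per MMBtu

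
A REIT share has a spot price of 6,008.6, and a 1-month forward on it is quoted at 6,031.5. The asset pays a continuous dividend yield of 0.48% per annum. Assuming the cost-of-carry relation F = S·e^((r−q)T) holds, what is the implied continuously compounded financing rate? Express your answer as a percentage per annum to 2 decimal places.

5.04%

From F = S·e^((r−q)T): (r − q) = ln(F/S)/T
ln(6031.5/6008.6) = ln(1.003811) = 0.003804
(r − q) = 0.003804 / (1/12) = 0.045648
r = ln(F/S)/T + q = 0.045648 + 0.0048 = 0.050448
r = 5.04%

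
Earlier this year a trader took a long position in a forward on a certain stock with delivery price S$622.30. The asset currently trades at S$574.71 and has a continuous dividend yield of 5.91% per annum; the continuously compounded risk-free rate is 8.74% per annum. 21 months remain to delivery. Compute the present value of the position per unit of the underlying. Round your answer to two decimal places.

Current fair forward for the remaining 21 months: F = S·e^((r − q)·T), (r − q) = 0.0874 − 0.0591 = 0.0283
F = 574.71 · e^(0.0283 × 21/12) = 574.71 × 1.050772 = 603.8892
Value of long forward = (F − K)·e^(−rT) = (603.8892 − 622.30) · e^(−0.0874·21/12)
= -18.4108 × 0.858173 = -15.80

-S$15.80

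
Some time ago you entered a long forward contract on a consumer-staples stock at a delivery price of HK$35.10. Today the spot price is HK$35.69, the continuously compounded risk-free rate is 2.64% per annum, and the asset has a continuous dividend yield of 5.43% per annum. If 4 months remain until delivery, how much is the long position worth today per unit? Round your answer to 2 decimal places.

HK$0.26

Current fair forward for the remaining 4 months: F = S·e^((r − q)·T), (r − q) = 0.0264 − 0.0543 = -0.0279
F = 35.69 · e^(-0.0279 × 4/12) = 35.69 × 0.990743 = 35.3596
Value of long forward = (F − K)·e^(−rT) = (35.3596 − 35.10) · e^(−0.0264·4/12)
= 0.2596 × 0.991239 = 0.26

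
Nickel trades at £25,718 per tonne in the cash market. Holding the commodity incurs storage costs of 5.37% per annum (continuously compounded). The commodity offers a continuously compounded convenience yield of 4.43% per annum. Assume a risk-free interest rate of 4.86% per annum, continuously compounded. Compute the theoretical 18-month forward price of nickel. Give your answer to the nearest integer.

£28,056 per tonne

Net carry = r + u − y = 0.0486 + 0.0537 − 0.0443 = 0.0580
F = S·e^((r+u−y)T) = 25718 · e^(0.0580 × 18/12) = 25718 · e^0.087000
= 25718 × 1.090897 = £28,056 per tonne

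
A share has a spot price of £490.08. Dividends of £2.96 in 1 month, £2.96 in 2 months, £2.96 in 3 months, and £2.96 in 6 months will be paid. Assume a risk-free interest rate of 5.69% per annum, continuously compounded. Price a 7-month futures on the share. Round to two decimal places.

PV(dividends) I = 2.96·e^(−0.0569·1/12) + 2.96·e^(−0.0569·2/12) + 2.96·e^(−0.0569·3/12) + 2.96·e^(−0.0569·6/12)
I = 2.9460 + 2.9321 + 2.9182 + 2.8770 = 11.6733
F = (S − I)·e^(rT) = (490.08 − 11.6733) · e^(0.0569·7/12)
= 478.4067 · e^0.033192 = 478.4067 × 1.033749 = £494.55

£494.55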